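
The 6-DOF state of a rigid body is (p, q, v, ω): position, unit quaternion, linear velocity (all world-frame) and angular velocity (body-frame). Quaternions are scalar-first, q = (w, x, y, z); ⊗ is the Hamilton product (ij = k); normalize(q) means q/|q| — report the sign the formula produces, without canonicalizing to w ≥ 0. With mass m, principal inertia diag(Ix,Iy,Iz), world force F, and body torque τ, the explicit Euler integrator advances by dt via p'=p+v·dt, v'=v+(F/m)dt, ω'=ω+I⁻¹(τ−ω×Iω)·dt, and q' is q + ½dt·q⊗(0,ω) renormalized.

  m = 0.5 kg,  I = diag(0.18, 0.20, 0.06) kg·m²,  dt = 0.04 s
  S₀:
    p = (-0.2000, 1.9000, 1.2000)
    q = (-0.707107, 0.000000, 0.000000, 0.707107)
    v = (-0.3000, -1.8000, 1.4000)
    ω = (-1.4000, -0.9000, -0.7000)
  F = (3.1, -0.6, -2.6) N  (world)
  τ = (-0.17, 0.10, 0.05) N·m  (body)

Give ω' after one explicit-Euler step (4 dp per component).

precession coupling ω×(Iω) = (-0.0882, 0.1176, 0.0252)
α = I⁻¹(τ − ω×Iω) = (-0.4544, -0.0880, 0.4133)
new body rate ω' = (-1.4182, -0.9035, -0.6835)

ω' = (-1.4182, -0.9035, -0.6835)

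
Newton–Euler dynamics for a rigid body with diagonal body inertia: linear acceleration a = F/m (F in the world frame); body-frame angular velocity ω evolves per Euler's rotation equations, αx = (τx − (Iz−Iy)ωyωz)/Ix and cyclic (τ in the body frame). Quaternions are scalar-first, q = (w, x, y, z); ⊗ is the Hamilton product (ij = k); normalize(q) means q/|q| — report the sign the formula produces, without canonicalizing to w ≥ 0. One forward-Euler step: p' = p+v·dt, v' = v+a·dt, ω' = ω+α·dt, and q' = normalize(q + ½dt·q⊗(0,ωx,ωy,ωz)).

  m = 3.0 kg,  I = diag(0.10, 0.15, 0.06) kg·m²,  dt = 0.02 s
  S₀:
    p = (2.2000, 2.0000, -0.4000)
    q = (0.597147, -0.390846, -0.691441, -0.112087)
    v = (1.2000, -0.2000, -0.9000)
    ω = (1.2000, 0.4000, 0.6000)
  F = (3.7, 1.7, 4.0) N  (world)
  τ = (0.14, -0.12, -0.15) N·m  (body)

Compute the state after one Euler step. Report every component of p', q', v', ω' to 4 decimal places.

new position p' = (2.2240, 1.9960, -0.4180)
new velocity v' = (1.2247, -0.1887, -0.8733)
gyro term ω×Iω = (-0.0216, 0.0288, 0.0240)
α = I⁻¹(τ − ω×Iω) = (1.6160, -0.9920, -2.9000)
ω' = ω + α·dt = (1.2323, 0.3802, 0.5420)
2q̇ = q⊗(0,ω) = (0.8128438, 0.3465466, 0.3388620, 1.0316790)
q + ½dt·q⊗(0,ω), renormalized = (0.6052, -0.3873, -0.6880, -0.1018)

p' = (2.2240, 1.9960, -0.4180)
q' = (0.6052, -0.3873, -0.6880, -0.1018)
v' = (1.2247, -0.1887, -0.8733)
ω' = (1.2323, 0.3802, 0.5420)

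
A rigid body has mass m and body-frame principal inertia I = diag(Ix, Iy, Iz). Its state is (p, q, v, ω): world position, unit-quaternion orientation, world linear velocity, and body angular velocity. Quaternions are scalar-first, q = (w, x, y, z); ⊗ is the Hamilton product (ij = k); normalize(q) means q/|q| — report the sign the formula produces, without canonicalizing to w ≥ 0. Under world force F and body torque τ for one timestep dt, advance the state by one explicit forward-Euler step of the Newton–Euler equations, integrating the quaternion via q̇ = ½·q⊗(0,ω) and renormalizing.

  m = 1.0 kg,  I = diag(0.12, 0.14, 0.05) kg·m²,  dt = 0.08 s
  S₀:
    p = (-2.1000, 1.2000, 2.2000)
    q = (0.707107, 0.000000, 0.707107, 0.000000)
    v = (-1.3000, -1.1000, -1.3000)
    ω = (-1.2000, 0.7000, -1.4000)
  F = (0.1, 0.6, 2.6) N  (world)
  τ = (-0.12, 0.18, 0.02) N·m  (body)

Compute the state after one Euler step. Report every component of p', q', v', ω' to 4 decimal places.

p' = (-2.2040, 1.1120, 2.0960)
q' = (0.6852, -0.0733, 0.7247, -0.0056)
v' = (-1.2920, -1.0520, -1.0920)
ω' = (-1.3388, 0.7357, -1.3411)

linear accel F/m = (0.1000, 0.6000, 2.6000)
new position p' = (-2.2040, 1.1120, 2.0960)
new velocity v' = (-1.2920, -1.0520, -1.0920)
precession coupling ω×(Iω) = (0.0882, 0.1176, -0.0168)
(τ − ω×Iω)/I = (-1.7350, 0.4457, 0.7360)
ω + α·dt = (-1.3388, 0.7357, -1.3411)
Hamilton product q⊗(0,ω) = (-0.4949749, -1.8384782, 0.4949749, -0.1414214)
q' = normalize(q + ½dt·q⊗(0,ω)) = (0.6852, -0.0733, 0.7247, -0.0056)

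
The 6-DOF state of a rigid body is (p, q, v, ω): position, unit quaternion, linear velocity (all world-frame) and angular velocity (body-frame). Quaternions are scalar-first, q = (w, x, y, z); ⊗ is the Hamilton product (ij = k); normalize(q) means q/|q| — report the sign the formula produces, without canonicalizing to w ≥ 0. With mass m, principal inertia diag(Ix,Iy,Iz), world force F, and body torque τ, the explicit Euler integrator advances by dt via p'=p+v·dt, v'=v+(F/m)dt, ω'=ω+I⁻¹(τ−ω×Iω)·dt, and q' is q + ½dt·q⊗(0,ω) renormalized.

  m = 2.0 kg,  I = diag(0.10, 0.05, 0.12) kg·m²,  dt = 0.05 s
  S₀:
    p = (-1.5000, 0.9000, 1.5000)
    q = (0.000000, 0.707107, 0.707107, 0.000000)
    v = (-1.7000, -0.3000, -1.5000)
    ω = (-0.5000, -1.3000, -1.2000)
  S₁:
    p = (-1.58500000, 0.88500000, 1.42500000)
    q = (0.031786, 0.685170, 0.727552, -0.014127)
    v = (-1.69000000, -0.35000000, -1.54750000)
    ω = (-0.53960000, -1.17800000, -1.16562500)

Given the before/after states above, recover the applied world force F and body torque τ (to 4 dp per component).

F = (0.4000, -2.0000, -1.9000)
τ = (0.0300, 0.1100, 0.0500)

rate change Δω = (-0.03960000, 0.12200000, 0.03437500)
τ = I·(Δω/dt) + ω₀×(Iω₀) = (0.0300, 0.1100, 0.0500)
v₁ − v₀ = (0.01000000, -0.05000000, -0.04750000)
F = m·Δv/dt = (0.4000, -2.0000, -1.9000)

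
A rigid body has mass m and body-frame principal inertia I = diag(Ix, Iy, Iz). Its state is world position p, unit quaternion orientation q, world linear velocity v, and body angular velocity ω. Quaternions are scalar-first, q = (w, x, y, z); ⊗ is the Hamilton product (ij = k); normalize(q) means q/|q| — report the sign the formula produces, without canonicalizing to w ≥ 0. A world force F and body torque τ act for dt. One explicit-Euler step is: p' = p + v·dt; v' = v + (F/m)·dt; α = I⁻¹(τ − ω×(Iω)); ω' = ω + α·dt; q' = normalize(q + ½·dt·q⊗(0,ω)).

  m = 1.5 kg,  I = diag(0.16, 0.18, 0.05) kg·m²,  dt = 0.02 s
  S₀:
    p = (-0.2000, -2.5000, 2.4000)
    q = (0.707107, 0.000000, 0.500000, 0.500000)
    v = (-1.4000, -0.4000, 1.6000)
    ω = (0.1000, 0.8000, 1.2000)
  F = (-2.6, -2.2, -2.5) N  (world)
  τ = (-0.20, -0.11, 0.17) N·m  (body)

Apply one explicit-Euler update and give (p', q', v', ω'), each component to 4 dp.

α = I⁻¹(τ − ω×Iω) = (-0.4700, -0.6844, 3.3680)
ω' = ω + α·dt = (0.0906, 0.7863, 1.2674)
q⊗(0,ω) = (-1.0000000, 0.2707107, 0.6156856, 0.7985284)
q + ½dt·q⊗(0,ω), renormalized = (0.6970, 0.0027, 0.5061, 0.5079)
linear accel F/m = (-1.7333, -1.4667, -1.6667)
p' = p + v·dt = (-0.2280, -2.5080, 2.4320)
new velocity v' = (-1.4347, -0.4293, 1.5667)

p' = (-0.2280, -2.5080, 2.4320)
q' = (0.6970, 0.0027, 0.5061, 0.5079)
v' = (-1.4347, -0.4293, 1.5667)
ω' = (0.0906, 0.7863, 1.2674)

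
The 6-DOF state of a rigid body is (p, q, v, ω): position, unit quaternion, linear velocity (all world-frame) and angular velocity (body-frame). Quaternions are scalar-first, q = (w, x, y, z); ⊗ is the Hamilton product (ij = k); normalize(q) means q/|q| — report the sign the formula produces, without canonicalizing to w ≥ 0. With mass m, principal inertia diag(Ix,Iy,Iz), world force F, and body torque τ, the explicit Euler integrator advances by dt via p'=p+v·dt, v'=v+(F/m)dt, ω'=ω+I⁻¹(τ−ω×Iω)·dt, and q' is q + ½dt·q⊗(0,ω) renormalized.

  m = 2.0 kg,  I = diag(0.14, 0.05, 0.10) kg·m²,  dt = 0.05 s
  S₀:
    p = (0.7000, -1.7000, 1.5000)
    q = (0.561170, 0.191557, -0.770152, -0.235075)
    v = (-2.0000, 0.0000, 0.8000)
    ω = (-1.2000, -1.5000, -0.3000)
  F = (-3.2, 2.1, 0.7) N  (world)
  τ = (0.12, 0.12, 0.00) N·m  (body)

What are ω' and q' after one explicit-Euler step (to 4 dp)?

ω' = (-1.1652, -1.3944, -0.2190)
q' = (0.5356, 0.1715, -0.7818, -0.2693)

gyro term ω×Iω = (0.0225, 0.0144, -0.1620)
α = I⁻¹(τ − ω×Iω) = (0.6964, 2.1120, 1.6200)
new body rate ω' = (-1.1652, -1.3944, -0.2190)
Hamilton product q⊗(0,ω) = (-0.9958821, -0.7949709, -0.5021979, -1.3798689)
updated quaternion q' = (0.5356, 0.1715, -0.7818, -0.2693)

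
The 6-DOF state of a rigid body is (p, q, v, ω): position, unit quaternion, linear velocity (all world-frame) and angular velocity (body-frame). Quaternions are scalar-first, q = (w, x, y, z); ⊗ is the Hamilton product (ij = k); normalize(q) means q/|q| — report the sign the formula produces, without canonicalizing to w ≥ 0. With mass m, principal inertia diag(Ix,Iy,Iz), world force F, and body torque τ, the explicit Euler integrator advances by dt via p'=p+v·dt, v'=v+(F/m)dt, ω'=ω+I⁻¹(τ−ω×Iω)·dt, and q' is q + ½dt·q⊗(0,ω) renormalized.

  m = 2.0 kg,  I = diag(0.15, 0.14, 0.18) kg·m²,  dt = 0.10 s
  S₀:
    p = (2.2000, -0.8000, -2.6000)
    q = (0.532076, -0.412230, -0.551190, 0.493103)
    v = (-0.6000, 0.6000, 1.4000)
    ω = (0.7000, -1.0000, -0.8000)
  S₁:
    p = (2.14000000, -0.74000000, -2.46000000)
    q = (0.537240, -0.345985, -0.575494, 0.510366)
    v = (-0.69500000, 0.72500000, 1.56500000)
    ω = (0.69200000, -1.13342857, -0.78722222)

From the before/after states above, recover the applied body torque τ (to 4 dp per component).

ω₁ − ω₀ = (-0.00800000, -0.13342857, 0.01277778)
precession coupling = (0.0320, 0.0168, 0.0070)
τ = I·(Δω/dt) + ω₀×(Iω₀) = (0.0200, -0.1700, 0.0300)

τ = (0.0200, -0.1700, 0.0300)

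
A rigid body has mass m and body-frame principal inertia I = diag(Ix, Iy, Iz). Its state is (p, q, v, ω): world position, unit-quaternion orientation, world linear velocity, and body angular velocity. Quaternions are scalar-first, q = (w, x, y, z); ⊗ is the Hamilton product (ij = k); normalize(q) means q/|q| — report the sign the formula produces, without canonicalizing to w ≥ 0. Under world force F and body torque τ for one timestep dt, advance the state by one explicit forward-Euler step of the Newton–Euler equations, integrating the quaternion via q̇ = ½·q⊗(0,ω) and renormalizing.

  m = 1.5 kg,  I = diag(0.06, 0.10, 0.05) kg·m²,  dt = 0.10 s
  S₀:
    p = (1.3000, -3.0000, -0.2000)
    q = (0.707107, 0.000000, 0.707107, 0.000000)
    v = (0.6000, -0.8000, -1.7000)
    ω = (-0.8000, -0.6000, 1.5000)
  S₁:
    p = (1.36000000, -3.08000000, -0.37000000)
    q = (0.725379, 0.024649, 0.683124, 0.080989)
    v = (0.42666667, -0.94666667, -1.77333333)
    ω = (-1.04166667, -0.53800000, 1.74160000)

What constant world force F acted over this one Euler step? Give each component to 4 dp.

F = (-2.6000, -2.2000, -1.1000)

velocity change Δv = (-0.17333333, -0.14666667, -0.07333333)
m·(v₁−v₀)/dt = (-2.6000, -2.2000, -1.1000)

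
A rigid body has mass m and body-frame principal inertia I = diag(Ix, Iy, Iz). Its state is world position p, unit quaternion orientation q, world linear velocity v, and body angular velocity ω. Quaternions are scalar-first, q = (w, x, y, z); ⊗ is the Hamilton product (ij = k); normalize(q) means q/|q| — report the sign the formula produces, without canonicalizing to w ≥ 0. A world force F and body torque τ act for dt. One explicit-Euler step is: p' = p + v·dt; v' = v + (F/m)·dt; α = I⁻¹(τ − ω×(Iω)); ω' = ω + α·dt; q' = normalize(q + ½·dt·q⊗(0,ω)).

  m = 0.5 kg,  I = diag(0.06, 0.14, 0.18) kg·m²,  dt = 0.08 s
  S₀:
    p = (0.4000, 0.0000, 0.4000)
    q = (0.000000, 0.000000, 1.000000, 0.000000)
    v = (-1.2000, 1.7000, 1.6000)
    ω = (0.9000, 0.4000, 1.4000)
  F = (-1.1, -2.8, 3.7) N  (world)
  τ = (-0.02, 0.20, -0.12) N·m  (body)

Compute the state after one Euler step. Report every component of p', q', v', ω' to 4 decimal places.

α = I⁻¹(τ − ω×Iω) = (-0.7067, 2.5086, -0.8267)
ω' = ω + α·dt = (0.8435, 0.6007, 1.3339)
Hamilton product q⊗(0,ω) = (-0.4000000, 1.4000000, 0.0000000, -0.9000000)
updated quaternion q' = (-0.0160, 0.0559, 0.9977, -0.0359)
a = F/m = (-2.2000, -5.6000, 7.4000)
new position p' = (0.3040, 0.1360, 0.5280)
v + (F/m)dt = (-1.3760, 1.2520, 2.1920)

p' = (0.3040, 0.1360, 0.5280)
q' = (-0.0160, 0.0559, 0.9977, -0.0359)
v' = (-1.3760, 1.2520, 2.1920)
ω' = (0.8435, 0.6007, 1.3339)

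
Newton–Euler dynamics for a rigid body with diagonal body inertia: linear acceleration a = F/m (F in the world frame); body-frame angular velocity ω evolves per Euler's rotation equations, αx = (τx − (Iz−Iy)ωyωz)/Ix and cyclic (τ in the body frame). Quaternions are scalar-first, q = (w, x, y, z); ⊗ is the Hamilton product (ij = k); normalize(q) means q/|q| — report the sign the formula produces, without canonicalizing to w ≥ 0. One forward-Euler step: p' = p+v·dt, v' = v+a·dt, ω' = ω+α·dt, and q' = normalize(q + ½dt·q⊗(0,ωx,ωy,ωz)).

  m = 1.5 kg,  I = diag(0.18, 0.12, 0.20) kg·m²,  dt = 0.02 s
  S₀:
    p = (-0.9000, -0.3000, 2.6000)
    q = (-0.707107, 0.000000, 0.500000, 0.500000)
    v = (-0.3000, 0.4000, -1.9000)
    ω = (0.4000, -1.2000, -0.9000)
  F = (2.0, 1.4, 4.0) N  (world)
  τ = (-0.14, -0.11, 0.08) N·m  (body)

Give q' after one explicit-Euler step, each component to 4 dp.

q⊗(0,ω) = (1.0500000, -0.1328428, 1.0485284, 0.4363963)
updated quaternion q' = (-0.6965, -0.0013, 0.5104, 0.5043)

q' = (-0.6965, -0.0013, 0.5104, 0.5043)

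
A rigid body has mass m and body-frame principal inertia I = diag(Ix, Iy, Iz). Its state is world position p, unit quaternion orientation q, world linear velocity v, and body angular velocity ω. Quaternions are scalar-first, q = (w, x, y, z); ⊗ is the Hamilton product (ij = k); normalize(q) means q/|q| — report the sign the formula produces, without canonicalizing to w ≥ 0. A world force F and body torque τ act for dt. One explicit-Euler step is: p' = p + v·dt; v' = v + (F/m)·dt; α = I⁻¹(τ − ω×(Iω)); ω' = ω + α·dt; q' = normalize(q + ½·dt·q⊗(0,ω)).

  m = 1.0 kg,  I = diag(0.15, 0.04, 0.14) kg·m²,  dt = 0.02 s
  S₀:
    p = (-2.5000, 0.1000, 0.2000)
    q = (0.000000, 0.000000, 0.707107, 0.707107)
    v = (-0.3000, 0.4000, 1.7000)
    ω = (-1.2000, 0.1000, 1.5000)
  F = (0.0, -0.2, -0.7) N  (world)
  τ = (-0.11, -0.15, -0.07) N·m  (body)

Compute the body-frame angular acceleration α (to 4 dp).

precession coupling ω×(Iω) = (0.0150, -0.0180, 0.0132)
angular accel α = (-0.8333, -3.3000, -0.5943)

α = (-0.8333, -3.3000, -0.5943)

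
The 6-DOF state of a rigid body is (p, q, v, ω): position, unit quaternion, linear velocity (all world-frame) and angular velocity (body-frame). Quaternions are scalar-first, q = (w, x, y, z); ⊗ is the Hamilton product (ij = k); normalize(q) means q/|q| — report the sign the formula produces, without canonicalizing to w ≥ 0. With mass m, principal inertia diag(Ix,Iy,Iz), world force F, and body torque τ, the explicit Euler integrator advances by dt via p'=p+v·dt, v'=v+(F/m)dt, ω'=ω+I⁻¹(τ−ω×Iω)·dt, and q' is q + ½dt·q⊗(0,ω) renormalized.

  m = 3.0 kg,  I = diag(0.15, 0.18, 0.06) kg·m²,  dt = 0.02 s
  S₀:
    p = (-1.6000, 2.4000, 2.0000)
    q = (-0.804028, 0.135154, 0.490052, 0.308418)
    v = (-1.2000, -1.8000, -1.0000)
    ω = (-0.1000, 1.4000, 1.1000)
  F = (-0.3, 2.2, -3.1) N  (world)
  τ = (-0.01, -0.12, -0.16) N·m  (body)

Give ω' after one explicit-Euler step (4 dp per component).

gyro term ω×Iω = (-0.1848, -0.0099, -0.0042)
(τ − ω×Iω)/I = (1.1653, -0.6117, -2.5967)
ω + α·dt = (-0.0767, 1.3878, 1.0481)

ω' = (-0.0767, 1.3878, 1.0481)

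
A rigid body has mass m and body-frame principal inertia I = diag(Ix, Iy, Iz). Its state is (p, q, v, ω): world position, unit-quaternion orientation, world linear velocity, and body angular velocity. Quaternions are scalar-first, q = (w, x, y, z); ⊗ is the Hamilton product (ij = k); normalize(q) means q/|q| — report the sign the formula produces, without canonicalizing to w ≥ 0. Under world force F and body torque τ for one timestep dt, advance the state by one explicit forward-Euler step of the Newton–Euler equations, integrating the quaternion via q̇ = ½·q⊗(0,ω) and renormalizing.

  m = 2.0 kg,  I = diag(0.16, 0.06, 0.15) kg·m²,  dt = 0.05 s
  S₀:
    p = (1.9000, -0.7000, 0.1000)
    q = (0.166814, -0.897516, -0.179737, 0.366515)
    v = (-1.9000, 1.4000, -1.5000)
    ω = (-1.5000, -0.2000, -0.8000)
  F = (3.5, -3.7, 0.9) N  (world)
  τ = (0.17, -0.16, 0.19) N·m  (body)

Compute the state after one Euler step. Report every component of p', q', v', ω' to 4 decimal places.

p' = (1.8050, -0.6300, 0.0250)
q' = (0.1395, -0.8975, -0.2121, 0.3606)
v' = (-1.8125, 1.3075, -1.4775)
ω' = (-1.4514, -0.3433, -0.7267)

new position p' = (1.8050, -0.6300, 0.0250)
v + (F/m)dt = (-1.8125, 1.3075, -1.4775)
(τ − ω×Iω)/I = (0.9725, -2.8667, 1.4667)
ω' = ω + α·dt = (-1.4514, -0.3433, -0.7267)
q⊗(0,ω) = (-1.0890094, -0.0331284, -1.3011481, -0.2235535)
updated quaternion q' = (0.1395, -0.8975, -0.2121, 0.3606)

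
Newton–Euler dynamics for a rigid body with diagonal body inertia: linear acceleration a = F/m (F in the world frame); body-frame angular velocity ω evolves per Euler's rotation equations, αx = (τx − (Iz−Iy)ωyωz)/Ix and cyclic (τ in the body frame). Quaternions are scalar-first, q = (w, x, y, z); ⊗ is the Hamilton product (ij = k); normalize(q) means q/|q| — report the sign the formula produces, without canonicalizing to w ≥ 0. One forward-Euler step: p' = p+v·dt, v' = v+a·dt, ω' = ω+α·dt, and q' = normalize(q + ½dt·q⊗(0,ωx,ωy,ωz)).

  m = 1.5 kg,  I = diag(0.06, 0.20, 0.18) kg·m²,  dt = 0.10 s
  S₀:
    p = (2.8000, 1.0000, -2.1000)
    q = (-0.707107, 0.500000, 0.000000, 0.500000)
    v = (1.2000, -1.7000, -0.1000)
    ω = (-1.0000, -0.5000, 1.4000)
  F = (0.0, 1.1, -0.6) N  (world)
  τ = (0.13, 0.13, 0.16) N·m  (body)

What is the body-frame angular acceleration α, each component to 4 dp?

α = (1.9333, -0.1900, 0.5000)

ω×(Iω) gyroscopic = (0.0140, 0.1680, 0.0700)
α = I⁻¹(τ − ω×Iω) = (1.9333, -0.1900, 0.5000)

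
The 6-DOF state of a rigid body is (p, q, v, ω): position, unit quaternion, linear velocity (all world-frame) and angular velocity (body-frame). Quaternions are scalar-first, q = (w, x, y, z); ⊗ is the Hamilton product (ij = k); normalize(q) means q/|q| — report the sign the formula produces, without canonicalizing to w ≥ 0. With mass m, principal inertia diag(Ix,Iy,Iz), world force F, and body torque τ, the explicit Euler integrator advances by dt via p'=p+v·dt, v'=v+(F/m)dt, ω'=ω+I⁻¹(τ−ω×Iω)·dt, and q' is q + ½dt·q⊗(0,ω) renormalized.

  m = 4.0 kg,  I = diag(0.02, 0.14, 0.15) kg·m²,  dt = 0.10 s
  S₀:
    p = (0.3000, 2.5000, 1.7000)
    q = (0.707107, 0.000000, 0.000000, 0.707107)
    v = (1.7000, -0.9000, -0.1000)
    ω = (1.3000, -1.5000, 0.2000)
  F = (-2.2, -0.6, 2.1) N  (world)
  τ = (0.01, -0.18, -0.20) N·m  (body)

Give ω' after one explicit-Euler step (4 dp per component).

ω' = (1.3650, -1.6044, 0.2227)

ω×(Iω) gyroscopic = (-0.0030, -0.0338, -0.2340)
angular accel α = (0.6500, -1.0443, 0.2267)
ω + α·dt = (1.3650, -1.6044, 0.2227)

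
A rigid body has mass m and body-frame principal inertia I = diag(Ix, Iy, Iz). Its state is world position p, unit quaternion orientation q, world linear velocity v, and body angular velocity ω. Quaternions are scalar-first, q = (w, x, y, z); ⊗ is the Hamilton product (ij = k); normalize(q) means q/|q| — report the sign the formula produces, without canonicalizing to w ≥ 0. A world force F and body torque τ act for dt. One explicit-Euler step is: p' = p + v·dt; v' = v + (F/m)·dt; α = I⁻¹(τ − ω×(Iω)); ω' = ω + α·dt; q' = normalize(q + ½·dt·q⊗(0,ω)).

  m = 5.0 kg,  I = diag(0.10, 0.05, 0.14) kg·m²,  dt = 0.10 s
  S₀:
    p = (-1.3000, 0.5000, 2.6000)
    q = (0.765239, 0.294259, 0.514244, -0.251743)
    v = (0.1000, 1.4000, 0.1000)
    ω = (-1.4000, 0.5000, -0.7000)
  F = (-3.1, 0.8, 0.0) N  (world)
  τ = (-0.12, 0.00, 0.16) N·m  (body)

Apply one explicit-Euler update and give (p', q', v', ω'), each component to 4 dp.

p' = (-1.2900, 0.6400, 2.6100)
q' = (0.7616, 0.2282, 0.5594, -0.2344)
v' = (0.0380, 1.4160, 0.1000)
ω' = (-1.4885, 0.5784, -0.6107)

linear accel F/m = (-0.6200, 0.1600, 0.0000)
new position p' = (-1.2900, 0.6400, 2.6100)
new velocity v' = (0.0380, 1.4160, 0.1000)
α = I⁻¹(τ − ω×Iω) = (-0.8850, 0.7840, 0.8929)
ω' = ω + α·dt = (-1.4885, 0.5784, -0.6107)
2q̇ = q⊗(0,ω) = (-0.0213795, -1.3054339, 0.9410410, 0.3314038)
q + ½dt·q⊗(0,ω), renormalized = (0.7616, 0.2282, 0.5594, -0.2344)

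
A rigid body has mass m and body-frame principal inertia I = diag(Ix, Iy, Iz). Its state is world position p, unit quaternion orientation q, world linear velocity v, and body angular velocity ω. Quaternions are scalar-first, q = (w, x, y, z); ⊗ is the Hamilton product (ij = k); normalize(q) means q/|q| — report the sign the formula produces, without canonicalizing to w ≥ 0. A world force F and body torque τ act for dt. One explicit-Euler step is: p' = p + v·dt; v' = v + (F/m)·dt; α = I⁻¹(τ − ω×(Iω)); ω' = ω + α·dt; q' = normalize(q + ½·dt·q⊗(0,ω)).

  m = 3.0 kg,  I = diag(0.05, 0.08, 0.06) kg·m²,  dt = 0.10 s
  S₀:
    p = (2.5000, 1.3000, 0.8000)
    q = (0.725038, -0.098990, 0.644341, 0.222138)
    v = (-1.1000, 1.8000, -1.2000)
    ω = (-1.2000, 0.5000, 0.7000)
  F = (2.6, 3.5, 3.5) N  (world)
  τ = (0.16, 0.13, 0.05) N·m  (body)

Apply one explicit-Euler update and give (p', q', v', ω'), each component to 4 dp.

a = (0.8667, 1.1667, 1.1667)
p + v·dt = (2.3900, 1.4800, 0.6800)
new velocity v' = (-1.0133, 1.9167, -1.0833)
(τ − ω×Iω)/I = (3.3400, 1.5200, 1.1333)
ω + α·dt = (-0.8660, 0.6520, 0.8133)
2q̇ = q⊗(0,ω) = (-0.5964551, -0.5300759, 0.1652464, 1.2312408)
q' = normalize(q + ½dt·q⊗(0,ω)) = (0.6933, -0.1252, 0.6508, 0.2829)

p' = (2.3900, 1.4800, 0.6800)
q' = (0.6933, -0.1252, 0.6508, 0.2829)
v' = (-1.0133, 1.9167, -1.0833)
ω' = (-0.8660, 0.6520, 0.8133)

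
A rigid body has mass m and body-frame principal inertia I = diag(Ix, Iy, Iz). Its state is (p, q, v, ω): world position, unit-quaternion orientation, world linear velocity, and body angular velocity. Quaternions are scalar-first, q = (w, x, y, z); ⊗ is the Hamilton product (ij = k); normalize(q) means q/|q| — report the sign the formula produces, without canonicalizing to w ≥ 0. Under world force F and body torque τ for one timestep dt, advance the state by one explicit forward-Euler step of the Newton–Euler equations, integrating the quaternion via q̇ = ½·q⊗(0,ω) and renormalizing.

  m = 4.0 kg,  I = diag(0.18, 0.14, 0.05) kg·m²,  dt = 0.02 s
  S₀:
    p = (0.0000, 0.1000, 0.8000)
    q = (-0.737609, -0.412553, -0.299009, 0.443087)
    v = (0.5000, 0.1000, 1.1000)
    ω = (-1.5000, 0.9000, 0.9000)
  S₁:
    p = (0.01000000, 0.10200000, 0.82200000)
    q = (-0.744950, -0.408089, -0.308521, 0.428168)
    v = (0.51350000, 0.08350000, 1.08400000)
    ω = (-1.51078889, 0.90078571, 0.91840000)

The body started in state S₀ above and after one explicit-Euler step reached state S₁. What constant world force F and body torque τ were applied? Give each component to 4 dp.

velocity change Δv = (0.01350000, -0.01650000, -0.01600000)
m·(v₁−v₀)/dt = (2.7000, -3.3000, -3.2000)
Δω = ω₁−ω₀ = (-0.01078889, 0.00078571, 0.01840000)
applied torque τ = (-0.1700, -0.1700, 0.1000)

F = (2.7000, -3.3000, -3.2000)
τ = (-0.1700, -0.1700, 0.1000)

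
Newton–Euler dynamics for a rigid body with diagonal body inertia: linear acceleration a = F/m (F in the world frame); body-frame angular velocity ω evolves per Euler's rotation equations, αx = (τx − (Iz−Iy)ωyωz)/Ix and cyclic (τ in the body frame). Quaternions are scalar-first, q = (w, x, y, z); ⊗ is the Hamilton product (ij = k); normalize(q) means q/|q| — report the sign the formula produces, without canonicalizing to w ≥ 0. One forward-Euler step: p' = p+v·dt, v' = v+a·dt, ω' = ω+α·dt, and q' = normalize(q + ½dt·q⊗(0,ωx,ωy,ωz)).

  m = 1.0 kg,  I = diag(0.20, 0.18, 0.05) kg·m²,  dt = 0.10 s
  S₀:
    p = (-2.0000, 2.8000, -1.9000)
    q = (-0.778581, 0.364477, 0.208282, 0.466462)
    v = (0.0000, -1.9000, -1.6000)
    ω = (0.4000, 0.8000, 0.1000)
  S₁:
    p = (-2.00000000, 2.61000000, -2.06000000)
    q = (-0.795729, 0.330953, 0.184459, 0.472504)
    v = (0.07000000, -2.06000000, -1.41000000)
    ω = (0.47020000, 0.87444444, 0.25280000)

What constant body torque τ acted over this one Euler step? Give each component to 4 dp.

τ = (0.1300, 0.1400, 0.0700)

Δω = ω₁−ω₀ = (0.07020000, 0.07444444, 0.15280000)
precession coupling = (-0.0104, 0.0060, -0.0064)
applied torque τ = (0.1300, 0.1400, 0.0700)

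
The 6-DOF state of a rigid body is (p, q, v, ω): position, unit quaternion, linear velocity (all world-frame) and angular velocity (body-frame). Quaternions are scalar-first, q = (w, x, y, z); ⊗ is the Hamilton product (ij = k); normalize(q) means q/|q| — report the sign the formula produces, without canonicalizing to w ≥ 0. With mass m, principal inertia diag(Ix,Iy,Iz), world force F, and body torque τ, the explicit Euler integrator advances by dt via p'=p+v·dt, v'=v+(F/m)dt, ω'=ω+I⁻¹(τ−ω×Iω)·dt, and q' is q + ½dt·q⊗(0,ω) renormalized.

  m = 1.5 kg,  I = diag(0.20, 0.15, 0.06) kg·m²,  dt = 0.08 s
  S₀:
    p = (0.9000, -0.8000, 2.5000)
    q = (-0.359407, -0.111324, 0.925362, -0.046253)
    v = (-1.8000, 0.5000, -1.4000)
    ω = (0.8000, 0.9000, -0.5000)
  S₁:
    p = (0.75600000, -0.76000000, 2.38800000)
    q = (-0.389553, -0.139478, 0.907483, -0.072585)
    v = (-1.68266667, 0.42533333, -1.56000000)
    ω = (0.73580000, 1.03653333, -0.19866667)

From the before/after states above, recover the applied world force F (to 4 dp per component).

F = (2.2000, -1.4000, -3.0000)

v₁ − v₀ = (0.11733333, -0.07466667, -0.16000000)
m·(v₁−v₀)/dt = (2.2000, -1.4000, -3.0000)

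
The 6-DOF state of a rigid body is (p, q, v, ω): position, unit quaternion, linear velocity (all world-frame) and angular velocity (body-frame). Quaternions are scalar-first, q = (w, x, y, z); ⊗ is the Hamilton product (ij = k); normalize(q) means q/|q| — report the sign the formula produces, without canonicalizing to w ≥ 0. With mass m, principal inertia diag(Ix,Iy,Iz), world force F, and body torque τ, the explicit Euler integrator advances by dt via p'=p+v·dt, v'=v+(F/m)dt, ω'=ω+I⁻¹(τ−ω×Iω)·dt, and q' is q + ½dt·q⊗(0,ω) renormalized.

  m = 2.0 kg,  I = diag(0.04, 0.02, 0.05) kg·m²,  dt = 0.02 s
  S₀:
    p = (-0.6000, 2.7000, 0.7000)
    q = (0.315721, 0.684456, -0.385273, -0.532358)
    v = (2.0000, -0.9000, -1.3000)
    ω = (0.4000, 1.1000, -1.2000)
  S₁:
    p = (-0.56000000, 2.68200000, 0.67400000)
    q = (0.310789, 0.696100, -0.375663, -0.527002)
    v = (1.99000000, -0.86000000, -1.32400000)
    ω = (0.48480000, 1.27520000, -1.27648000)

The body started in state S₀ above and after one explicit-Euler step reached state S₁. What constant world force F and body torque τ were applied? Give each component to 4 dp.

F = (-1.0000, 4.0000, -2.4000)
τ = (0.1300, 0.1800, -0.2000)

Δv = v₁−v₀ = (-0.01000000, 0.04000000, -0.02400000)
m·(v₁−v₀)/dt = (-1.0000, 4.0000, -2.4000)
rate change Δω = (0.08480000, 0.17520000, -0.07648000)
precession coupling = (-0.0396, 0.0048, -0.0088)
I·α + gyro = (0.1300, 0.1800, -0.2000)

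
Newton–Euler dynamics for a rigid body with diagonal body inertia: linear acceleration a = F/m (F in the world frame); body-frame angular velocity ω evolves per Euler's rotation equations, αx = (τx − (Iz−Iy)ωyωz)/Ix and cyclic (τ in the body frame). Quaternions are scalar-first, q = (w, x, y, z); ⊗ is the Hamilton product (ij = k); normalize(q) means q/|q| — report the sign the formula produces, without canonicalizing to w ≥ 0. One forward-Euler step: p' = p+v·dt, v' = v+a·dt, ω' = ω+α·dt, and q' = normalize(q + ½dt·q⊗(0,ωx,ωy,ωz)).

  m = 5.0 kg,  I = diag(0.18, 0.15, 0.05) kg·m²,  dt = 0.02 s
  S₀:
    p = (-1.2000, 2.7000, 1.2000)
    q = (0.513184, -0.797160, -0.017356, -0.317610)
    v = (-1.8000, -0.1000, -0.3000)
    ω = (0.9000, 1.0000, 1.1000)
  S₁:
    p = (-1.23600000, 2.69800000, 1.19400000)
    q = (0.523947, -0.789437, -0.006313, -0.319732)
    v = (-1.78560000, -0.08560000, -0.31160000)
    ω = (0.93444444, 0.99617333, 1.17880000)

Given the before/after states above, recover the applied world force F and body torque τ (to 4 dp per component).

v₁ − v₀ = (0.01440000, 0.01440000, -0.01160000)
m·(v₁−v₀)/dt = (3.6000, 3.6000, -2.9000)
rate change Δω = (0.03444444, -0.00382667, 0.07880000)
precession coupling = (-0.1100, 0.1287, -0.0270)
applied torque τ = (0.2000, 0.1000, 0.1700)

F = (3.6000, 3.6000, -2.9000)
τ = (0.2000, 0.1000, 0.1700)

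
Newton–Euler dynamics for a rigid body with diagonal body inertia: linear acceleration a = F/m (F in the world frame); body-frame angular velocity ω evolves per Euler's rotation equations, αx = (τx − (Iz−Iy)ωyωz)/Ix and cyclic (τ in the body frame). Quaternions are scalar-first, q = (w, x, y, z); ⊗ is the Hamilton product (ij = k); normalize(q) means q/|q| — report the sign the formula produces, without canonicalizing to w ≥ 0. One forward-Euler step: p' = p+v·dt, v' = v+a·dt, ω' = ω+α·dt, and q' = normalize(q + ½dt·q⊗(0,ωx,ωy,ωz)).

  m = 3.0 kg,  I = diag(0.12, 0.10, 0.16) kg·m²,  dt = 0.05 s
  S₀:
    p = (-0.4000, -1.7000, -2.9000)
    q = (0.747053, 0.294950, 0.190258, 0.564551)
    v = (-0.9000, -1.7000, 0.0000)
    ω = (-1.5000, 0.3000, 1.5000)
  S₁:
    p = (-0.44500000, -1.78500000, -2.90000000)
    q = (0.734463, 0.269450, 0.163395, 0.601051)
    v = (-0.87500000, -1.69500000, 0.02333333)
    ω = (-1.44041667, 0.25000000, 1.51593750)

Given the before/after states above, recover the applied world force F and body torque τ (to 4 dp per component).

F = (1.5000, 0.3000, 1.4000)
τ = (0.1700, -0.0100, 0.0600)

ω₁ − ω₀ = (0.05958333, -0.05000000, 0.01593750)
applied torque τ = (0.1700, -0.0100, 0.0600)
v₁ − v₀ = (0.02500000, 0.00500000, 0.02333333)
applied force F = (1.5000, 0.3000, 1.4000)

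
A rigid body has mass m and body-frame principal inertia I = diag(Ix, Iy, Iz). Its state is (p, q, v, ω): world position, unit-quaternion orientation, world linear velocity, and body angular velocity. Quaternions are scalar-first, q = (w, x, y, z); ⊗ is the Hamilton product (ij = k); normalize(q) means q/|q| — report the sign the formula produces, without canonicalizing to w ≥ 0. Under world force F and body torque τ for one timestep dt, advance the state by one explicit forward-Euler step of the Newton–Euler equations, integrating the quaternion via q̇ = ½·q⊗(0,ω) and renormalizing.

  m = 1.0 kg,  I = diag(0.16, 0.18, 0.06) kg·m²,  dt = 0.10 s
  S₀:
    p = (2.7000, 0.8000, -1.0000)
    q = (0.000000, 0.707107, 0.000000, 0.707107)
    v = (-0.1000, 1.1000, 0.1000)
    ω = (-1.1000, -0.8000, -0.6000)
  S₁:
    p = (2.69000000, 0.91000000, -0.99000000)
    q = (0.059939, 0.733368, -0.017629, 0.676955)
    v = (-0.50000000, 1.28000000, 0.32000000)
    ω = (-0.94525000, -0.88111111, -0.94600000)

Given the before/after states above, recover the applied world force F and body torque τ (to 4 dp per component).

F = (-4.0000, 1.8000, 2.2000)
τ = (0.1900, -0.0800, -0.1900)

Δω = ω₁−ω₀ = (0.15475000, -0.08111111, -0.34600000)
gyro term ω₀×Iω₀ = (-0.0576, 0.0660, 0.0176)
I·α + gyro = (0.1900, -0.0800, -0.1900)
Δv = v₁−v₀ = (-0.40000000, 0.18000000, 0.22000000)
F = m·Δv/dt = (-4.0000, 1.8000, 2.2000)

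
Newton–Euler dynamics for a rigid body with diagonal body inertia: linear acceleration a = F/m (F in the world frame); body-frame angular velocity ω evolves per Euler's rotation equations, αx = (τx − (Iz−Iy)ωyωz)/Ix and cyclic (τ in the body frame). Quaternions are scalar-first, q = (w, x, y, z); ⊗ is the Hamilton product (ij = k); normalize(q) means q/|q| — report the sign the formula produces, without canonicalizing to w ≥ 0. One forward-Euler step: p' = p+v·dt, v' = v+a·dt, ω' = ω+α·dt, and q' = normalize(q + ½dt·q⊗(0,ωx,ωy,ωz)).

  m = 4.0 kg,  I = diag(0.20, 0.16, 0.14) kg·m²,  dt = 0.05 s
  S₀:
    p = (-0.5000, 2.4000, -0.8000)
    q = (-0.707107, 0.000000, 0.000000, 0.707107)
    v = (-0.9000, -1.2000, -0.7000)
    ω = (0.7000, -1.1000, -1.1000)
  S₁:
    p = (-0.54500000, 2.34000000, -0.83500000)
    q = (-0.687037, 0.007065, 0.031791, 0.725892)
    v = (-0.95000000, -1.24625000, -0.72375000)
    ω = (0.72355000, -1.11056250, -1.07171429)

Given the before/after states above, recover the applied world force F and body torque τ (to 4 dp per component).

velocity change Δv = (-0.05000000, -0.04625000, -0.02375000)
applied force F = (-4.0000, -3.7000, -1.9000)
ω₁ − ω₀ = (0.02355000, -0.01056250, 0.02828571)
precession coupling = (-0.0242, -0.0462, 0.0308)
τ = I·(Δω/dt) + ω₀×(Iω₀) = (0.0700, -0.0800, 0.1100)

F = (-4.0000, -3.7000, -1.9000)
τ = (0.0700, -0.0800, 0.1100)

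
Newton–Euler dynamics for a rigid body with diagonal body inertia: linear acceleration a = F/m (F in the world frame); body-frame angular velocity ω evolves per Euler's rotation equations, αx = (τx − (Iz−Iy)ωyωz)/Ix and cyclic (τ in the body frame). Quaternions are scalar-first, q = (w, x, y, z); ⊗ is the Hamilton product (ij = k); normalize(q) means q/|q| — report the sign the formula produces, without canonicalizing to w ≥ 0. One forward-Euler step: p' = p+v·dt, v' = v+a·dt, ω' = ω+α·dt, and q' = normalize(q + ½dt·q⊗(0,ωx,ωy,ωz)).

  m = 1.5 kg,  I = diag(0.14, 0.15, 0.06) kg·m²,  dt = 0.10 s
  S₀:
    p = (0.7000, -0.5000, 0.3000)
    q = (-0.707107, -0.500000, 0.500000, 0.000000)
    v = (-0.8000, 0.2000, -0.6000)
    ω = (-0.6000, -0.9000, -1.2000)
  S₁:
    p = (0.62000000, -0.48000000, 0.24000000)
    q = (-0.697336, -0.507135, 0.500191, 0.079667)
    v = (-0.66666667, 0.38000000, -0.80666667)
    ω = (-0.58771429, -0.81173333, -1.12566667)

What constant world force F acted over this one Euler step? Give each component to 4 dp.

Δv = v₁−v₀ = (0.13333333, 0.18000000, -0.20666667)
m·(v₁−v₀)/dt = (2.0000, 2.7000, -3.1000)

F = (2.0000, 2.7000, -3.1000)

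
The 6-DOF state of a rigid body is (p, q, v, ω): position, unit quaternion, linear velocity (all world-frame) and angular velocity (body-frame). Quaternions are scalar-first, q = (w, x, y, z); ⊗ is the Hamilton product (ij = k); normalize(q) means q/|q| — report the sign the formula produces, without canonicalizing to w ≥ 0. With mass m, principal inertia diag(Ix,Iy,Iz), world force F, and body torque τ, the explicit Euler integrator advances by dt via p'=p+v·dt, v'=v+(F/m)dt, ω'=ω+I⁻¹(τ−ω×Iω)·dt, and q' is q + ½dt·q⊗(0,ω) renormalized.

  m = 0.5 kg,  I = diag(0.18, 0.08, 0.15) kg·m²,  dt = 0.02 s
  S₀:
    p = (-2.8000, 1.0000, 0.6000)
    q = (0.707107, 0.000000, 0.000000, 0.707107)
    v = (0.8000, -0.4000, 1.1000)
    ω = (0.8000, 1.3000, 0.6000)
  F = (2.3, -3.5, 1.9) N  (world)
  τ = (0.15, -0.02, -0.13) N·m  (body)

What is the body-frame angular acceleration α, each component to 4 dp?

α = (0.5300, -0.4300, -0.1733)

ω×(Iω) gyroscopic = (0.0546, 0.0144, -0.1040)
angular accel α = (0.5300, -0.4300, -0.1733)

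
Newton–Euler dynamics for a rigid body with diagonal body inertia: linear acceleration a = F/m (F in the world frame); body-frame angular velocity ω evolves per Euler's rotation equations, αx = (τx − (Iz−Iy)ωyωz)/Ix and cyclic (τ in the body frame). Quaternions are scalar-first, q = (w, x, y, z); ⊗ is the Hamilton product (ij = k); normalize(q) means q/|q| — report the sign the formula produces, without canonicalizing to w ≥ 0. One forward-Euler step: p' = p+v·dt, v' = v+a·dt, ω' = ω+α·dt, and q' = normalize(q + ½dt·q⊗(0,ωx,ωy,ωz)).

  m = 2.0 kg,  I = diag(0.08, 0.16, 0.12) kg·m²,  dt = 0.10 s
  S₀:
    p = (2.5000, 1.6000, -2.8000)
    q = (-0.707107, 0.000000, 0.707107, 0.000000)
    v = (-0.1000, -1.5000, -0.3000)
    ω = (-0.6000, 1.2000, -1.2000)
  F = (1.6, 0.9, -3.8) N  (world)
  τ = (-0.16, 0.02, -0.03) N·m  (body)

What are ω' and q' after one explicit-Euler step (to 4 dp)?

α = I⁻¹(τ − ω×Iω) = (-2.7200, 0.3050, 0.2300)
new body rate ω' = (-0.8720, 1.2305, -1.1770)
q⊗(0,ω) = (-0.8485284, -0.4242642, -0.8485284, 1.2727926)
q' = normalize(q + ½dt·q⊗(0,ω)) = (-0.7465, -0.0211, 0.6620, 0.0634)

ω' = (-0.8720, 1.2305, -1.1770)
q' = (-0.7465, -0.0211, 0.6620, 0.0634)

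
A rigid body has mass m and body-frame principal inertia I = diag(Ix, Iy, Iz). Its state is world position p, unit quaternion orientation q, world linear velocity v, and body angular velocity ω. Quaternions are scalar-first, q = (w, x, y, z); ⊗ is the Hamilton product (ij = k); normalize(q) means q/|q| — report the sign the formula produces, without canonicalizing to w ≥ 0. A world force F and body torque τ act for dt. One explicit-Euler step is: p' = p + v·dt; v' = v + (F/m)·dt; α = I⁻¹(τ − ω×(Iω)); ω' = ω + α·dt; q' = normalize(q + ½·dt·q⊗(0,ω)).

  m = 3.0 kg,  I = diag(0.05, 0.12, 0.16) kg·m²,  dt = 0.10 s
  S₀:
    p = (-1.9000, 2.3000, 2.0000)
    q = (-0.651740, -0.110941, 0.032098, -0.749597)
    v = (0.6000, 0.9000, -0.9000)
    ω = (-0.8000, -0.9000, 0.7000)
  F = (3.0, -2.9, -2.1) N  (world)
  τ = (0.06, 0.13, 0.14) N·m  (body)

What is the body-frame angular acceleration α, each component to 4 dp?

precession coupling ω×(Iω) = (-0.0252, 0.0616, 0.0504)
α = I⁻¹(τ − ω×Iω) = (1.7040, 0.5700, 0.5600)

α = (1.7040, 0.5700, 0.5600)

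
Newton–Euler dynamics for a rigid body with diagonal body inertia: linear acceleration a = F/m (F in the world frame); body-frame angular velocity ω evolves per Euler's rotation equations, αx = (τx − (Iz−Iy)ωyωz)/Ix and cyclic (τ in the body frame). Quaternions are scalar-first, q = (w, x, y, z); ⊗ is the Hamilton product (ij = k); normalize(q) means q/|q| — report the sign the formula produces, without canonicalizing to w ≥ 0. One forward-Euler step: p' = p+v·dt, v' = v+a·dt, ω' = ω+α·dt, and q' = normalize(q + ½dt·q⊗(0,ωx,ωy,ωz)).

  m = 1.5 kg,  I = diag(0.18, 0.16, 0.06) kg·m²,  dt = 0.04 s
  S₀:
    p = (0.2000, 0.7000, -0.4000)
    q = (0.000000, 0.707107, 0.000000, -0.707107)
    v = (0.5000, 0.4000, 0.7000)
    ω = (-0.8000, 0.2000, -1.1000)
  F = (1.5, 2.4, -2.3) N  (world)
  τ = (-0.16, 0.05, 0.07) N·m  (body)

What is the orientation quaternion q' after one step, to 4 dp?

2q̇ = q⊗(0,ω) = (-0.2121321, 0.1414214, 1.3435033, 0.1414214)
q' = normalize(q + ½dt·q⊗(0,ω)) = (-0.0042, 0.7097, 0.0269, -0.7040)

q' = (-0.0042, 0.7097, 0.0269, -0.7040)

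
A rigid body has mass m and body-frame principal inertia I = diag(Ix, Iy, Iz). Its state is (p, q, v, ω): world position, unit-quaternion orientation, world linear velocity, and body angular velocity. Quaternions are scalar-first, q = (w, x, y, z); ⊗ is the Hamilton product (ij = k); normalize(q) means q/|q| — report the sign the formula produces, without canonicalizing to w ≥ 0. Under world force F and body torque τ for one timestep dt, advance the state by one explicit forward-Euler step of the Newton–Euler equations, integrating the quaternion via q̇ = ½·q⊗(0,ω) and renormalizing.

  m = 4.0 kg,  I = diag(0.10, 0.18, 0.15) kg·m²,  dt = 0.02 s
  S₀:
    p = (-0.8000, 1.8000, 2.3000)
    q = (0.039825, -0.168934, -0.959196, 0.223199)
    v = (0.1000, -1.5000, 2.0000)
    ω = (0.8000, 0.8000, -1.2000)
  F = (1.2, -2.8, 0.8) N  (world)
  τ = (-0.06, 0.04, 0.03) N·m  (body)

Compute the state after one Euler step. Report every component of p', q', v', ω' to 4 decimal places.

precession coupling ω×(Iω) = (0.0288, 0.0480, 0.0512)
α = I⁻¹(τ − ω×Iω) = (-0.8880, -0.0444, -0.1413)
ω' = ω + α·dt = (0.7822, 0.7991, -1.2028)
q⊗(0,ω) = (1.1703428, 1.0043360, 0.0076984, 0.5844196)
q + ½dt·q⊗(0,ω), renormalized = (0.0515, -0.1589, -0.9590, 0.2290)
a = (0.3000, -0.7000, 0.2000)
p + v·dt = (-0.7980, 1.7700, 2.3400)
v + (F/m)dt = (0.1060, -1.5140, 2.0040)

p' = (-0.7980, 1.7700, 2.3400)
q' = (0.0515, -0.1589, -0.9590, 0.2290)
v' = (0.1060, -1.5140, 2.0040)
ω' = (0.7822, 0.7991, -1.2028)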